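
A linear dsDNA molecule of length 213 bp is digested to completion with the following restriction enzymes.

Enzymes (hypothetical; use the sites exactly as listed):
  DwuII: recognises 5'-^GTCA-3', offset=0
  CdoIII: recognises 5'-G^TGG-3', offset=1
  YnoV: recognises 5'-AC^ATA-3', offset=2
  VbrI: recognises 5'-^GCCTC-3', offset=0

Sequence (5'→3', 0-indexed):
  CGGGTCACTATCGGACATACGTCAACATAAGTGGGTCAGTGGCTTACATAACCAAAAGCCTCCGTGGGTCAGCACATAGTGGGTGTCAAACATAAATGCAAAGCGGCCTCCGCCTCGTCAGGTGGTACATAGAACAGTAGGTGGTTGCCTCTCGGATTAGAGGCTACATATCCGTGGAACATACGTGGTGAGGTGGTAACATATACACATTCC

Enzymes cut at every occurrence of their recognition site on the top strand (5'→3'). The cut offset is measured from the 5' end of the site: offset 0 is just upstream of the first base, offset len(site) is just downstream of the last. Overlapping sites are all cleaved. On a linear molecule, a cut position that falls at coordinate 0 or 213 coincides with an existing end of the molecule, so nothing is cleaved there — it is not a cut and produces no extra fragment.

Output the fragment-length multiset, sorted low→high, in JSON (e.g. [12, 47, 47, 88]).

Scan for sites:
  DwuII GTCA/0: at [3, 20, 34, 67, 84, 116] ⇒ [3, 20, 34, 67, 84, 116]
  CdoIII GTGG/1: at [30, 38, 63, 78, 121, 140, 173, 184, 192] ⇒ [31, 39, 64, 79, 122, 141, 174, 185, 193]
  YnoV ACATA/2: at [14, 24, 45, 73, 89, 126, 165, 178, 198] ⇒ [16, 26, 47, 75, 91, 128, 167, 180, 200]
  VbrI GCCTC/0: at [57, 105, 111, 146] ⇒ [57, 105, 111, 146]

Pooled cuts: [3, 16, 20, 26, 31, 34, 39, 47, 57, 64, 67, 75, 79, 84, 91, 105, 111, 116, 122, 128, 141, 146, 167, 174, 180, 185, 193, 200]

Fragments:
  [0,3): 3 bp
  [3,16): 13 bp
  [16,20): 4 bp
  [20,26): 6 bp
  [26,31): 5 bp
  [31,34): 3 bp
  [34,39): 5 bp
  [39,47): 8 bp
  [47,57): 10 bp
  [57,64): 7 bp
  [64,67): 3 bp
  [67,75): 8 bp
  [75,79): 4 bp
  [79,84): 5 bp
  [84,91): 7 bp
  [91,105): 14 bp
  [105,111): 6 bp
  [111,116): 5 bp
  [116,122): 6 bp
  [122,128): 6 bp
  [128,141): 13 bp
  [141,146): 5 bp
  [146,167): 21 bp
  [167,174): 7 bp
  [174,180): 6 bp
  [180,185): 5 bp
  [185,193): 8 bp
  [193,200): 7 bp
  [200,213): 13 bp

[3,3,3,4,4,5,5,5,5,5,5,6,6,6,6,6,7,7,7,7,8,8,8,10,13,13,13,14,21]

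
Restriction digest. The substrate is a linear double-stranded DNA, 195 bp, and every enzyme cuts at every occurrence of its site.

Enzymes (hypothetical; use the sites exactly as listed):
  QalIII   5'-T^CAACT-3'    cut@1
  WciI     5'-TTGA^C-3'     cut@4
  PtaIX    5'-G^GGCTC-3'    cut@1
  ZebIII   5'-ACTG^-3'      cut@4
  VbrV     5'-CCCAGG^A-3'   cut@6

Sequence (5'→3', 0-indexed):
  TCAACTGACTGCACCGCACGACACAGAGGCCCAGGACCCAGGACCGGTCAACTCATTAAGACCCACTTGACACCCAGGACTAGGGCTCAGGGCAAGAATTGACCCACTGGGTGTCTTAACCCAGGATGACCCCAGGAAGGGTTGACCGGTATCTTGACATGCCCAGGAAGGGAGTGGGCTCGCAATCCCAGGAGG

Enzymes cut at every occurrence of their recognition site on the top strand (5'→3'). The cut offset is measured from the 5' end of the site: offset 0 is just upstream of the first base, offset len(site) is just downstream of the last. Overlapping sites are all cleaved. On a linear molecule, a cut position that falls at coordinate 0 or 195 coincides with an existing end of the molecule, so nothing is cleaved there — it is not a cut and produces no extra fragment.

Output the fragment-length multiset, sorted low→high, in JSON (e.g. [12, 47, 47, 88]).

Per-enzyme occurrences:
  QalIII TCAACT/1: at [0, 47] ⇒ [1, 48]
  WciI TTGAC/4: at [66, 98, 141, 153] ⇒ [70, 102, 145, 157]
  PtaIX GGGCTC/1: at [82, 175] ⇒ [83, 176]
  ZebIII ACTG/4: at [3, 7, 105] ⇒ [7, 11, 109]
  VbrV CCCAGGA/6: at [29, 36, 72, 119, 130, 161, 186] ⇒ [35, 42, 78, 125, 136, 167, 192]

All cut coordinates (distinct, sorted): [1, 7, 11, 35, 42, 48, 70, 78, 83, 102, 109, 125, 136, 145, 157, 167, 176, 192]

Fragments:
  [0,1): 1 bp
  [1,7): 6 bp
  [7,11): 4 bp
  [11,35): 24 bp
  [35,42): 7 bp
  [42,48): 6 bp
  [48,70): 22 bp
  [70,78): 8 bp
  [78,83): 5 bp
  [83,102): 19 bp
  [102,109): 7 bp
  [109,125): 16 bp
  [125,136): 11 bp
  [136,145): 9 bp
  [145,157): 12 bp
  [157,167): 10 bp
  [167,176): 9 bp
  [176,192): 16 bp
  [192,195): 3 bp

[1,3,4,5,6,6,7,7,8,9,9,10,11,12,16,16,19,22,24]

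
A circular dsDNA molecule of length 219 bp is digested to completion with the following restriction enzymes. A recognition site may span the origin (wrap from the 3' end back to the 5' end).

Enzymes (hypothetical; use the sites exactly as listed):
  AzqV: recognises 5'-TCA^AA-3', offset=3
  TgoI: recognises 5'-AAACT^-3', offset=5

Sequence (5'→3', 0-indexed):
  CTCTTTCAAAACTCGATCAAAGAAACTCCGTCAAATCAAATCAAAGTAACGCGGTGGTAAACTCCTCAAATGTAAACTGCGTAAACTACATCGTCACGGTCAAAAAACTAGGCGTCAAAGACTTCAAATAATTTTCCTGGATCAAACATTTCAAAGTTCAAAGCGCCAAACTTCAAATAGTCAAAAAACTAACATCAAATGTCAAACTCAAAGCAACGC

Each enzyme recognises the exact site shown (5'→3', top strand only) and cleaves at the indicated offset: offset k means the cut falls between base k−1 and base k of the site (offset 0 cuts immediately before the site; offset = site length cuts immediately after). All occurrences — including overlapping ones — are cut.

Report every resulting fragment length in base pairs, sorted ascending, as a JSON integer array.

Site scan:
  AzqV (TCAAA, off=3): starts [5, 16, 30, 35, 40, 65, 99, 114, 123, 141, 150, 157, 172, 180, 194, 201, 207] → cuts [8, 19, 33, 38, 43, 68, 102, 117, 126, 144, 153, 160, 175, 183, 197, 204, 210]
  TgoI (AAACT, off=5): starts [8, 22, 58, 73, 82, 104, 167, 185, 203] → cuts [13, 27, 63, 78, 87, 109, 172, 190, 208]

All cut coordinates (distinct, sorted): [8, 13, 19, 27, 33, 38, 43, 63, 68, 78, 87, 102, 109, 117, 126, 144, 153, 160, 172, 175, 183, 190, 197, 204, 208, 210]

Fragments:
  8→13: 5 bp
  13→19: 6 bp
  19→27: 8 bp
  27→33: 6 bp
  33→38: 5 bp
  38→43: 5 bp
  43→63: 20 bp
  63→68: 5 bp
  68→78: 10 bp
  78→87: 9 bp
  87→102: 15 bp
  102→109: 7 bp
  109→117: 8 bp
  117→126: 9 bp
  126→144: 18 bp
  144→153: 9 bp
  153→160: 7 bp
  160→172: 12 bp
  172→175: 3 bp
  175→183: 8 bp
  183→190: 7 bp
  190→197: 7 bp
  197→204: 7 bp
  204→208: 4 bp
  208→210: 2 bp
  210→8 (wrap): 219-210+8 = 17 bp

[2,3,4,5,5,5,5,6,6,7,7,7,7,7,8,8,8,9,9,9,10,12,15,17,18,20]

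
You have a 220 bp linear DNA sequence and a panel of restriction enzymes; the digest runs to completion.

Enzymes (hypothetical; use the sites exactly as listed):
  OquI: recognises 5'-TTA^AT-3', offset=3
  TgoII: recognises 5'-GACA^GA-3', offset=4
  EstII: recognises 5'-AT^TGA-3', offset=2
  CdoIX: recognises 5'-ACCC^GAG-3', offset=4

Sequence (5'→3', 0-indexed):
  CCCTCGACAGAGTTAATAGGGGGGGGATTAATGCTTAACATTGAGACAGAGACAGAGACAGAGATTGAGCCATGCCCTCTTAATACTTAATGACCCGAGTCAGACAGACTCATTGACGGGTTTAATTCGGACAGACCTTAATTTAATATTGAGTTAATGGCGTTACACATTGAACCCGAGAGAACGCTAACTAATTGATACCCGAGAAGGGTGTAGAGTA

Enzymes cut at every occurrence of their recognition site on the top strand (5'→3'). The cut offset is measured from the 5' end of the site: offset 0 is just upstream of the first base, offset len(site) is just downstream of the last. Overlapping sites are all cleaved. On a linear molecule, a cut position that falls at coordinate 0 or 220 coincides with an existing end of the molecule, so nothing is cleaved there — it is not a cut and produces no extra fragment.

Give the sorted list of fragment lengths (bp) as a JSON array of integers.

Per-enzyme occurrences:
  OquI (TTAAT, off=3): starts [12, 27, 79, 86, 121, 137, 142, 153] → cuts [15, 30, 82, 89, 124, 140, 145, 156]
  TgoII (GACAGA, off=4): starts [5, 44, 50, 56, 102, 129] → cuts [9, 48, 54, 60, 106, 133]
  EstII (ATTGA, off=2): starts [39, 63, 111, 147, 168, 193] → cuts [41, 65, 113, 149, 170, 195]
  CdoIX (ACCCGAG, off=4): starts [92, 173, 199] → cuts [96, 177, 203]

All cut coordinates (distinct, sorted): [9, 15, 30, 41, 48, 54, 60, 65, 82, 89, 96, 106, 113, 124, 133, 140, 145, 149, 156, 170, 177, 195, 203]

Fragments:
  [0,9): 9 bp
  [9,15): 6 bp
  [15,30): 15 bp
  [30,41): 11 bp
  [41,48): 7 bp
  [48,54): 6 bp
  [54,60): 6 bp
  [60,65): 5 bp
  [65,82): 17 bp
  [82,89): 7 bp
  [89,96): 7 bp
  [96,106): 10 bp
  [106,113): 7 bp
  [113,124): 11 bp
  [124,133): 9 bp
  [133,140): 7 bp
  [140,145): 5 bp
  [145,149): 4 bp
  [149,156): 7 bp
  [156,170): 14 bp
  [170,177): 7 bp
  [177,195): 18 bp
  [195,203): 8 bp
  [203,220): 17 bp

[4,5,5,6,6,6,7,7,7,7,7,7,7,8,9,9,10,11,11,14,15,17,17,18]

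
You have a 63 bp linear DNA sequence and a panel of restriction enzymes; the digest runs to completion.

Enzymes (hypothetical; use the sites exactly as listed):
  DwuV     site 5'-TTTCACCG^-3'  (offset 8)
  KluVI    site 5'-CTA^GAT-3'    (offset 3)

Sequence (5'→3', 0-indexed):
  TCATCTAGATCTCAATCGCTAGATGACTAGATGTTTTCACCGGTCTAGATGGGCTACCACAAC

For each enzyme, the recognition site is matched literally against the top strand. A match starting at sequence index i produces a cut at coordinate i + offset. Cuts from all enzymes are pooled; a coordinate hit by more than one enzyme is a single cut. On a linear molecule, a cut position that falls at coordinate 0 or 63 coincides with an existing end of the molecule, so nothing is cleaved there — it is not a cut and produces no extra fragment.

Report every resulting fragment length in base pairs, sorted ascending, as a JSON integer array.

[5,7,8,13,14,16]

Scan for sites:
  DwuV (TTTCACCG, off=8): starts [34] → cuts [42]
  KluVI (CTAGAT, off=3): starts [4, 18, 26, 44] → cuts [7, 21, 29, 47]

Pooled cuts: [7, 21, 29, 42, 47]

Fragments:
  [0,7): 7 bp
  [7,21): 14 bp
  [21,29): 8 bp
  [29,42): 13 bp
  [42,47): 5 bp
  [47,63): 16 bp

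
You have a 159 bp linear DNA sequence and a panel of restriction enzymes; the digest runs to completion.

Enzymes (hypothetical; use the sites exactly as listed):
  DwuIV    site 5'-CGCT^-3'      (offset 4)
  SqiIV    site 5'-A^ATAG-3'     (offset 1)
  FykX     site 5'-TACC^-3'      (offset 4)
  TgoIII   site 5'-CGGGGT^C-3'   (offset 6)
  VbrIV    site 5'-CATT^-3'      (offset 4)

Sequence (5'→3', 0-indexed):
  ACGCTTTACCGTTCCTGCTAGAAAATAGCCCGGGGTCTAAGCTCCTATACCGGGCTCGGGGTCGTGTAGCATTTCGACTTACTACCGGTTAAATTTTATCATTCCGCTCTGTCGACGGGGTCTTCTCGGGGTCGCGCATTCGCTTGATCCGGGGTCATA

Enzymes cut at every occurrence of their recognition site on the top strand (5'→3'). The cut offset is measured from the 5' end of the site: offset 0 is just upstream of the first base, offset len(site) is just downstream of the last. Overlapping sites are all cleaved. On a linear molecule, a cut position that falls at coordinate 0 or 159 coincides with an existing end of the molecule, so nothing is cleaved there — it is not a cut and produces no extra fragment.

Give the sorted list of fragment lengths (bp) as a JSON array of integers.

Scan for sites:
  DwuIV CGCT/4: at [1, 104, 140] ⇒ [5, 108, 144]
  SqiIV AATAG/1: at [23] ⇒ [24]
  FykX TACC/4: at [6, 47, 82] ⇒ [10, 51, 86]
  TgoIII CGGGGTC/6: at [30, 56, 115, 126, 149] ⇒ [36, 62, 121, 132, 155]
  VbrIV CATT/4: at [69, 99, 136] ⇒ [73, 103, 140]

All cut coordinates (distinct, sorted): [5, 10, 24, 36, 51, 62, 73, 86, 103, 108, 121, 132, 140, 144, 155]

Fragment lengths:
  [0,5): 5 bp
  [5,10): 5 bp
  [10,24): 14 bp
  [24,36): 12 bp
  [36,51): 15 bp
  [51,62): 11 bp
  [62,73): 11 bp
  [73,86): 13 bp
  [86,103): 17 bp
  [103,108): 5 bp
  [108,121): 13 bp
  [121,132): 11 bp
  [132,140): 8 bp
  [140,144): 4 bp
  [144,155): 11 bp
  [155,159): 4 bp

[4,4,5,5,5,8,11,11,11,11,12,13,13,14,15,17]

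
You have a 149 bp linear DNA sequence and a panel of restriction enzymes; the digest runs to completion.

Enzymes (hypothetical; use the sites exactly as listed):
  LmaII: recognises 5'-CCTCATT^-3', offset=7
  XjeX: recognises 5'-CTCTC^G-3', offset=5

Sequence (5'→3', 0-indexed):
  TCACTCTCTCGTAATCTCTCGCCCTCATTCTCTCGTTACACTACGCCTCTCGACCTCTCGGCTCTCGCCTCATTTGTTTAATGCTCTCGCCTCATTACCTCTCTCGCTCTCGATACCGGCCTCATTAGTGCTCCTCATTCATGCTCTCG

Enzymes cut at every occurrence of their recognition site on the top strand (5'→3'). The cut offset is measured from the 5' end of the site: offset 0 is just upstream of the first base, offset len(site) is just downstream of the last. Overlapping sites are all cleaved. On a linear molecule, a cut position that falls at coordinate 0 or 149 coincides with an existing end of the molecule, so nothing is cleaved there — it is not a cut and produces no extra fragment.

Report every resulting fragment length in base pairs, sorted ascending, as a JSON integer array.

[1,5,6,7,8,8,8,9,9,9,10,10,13,14,15,17]

Per-enzyme occurrences:
  LmaII CCTCATT/7: at [22, 67, 89, 119, 132] ⇒ [29, 74, 96, 126, 139]
  XjeX CTCTCG/5: at [5, 15, 29, 46, 54, 61, 83, 100, 106, 143] ⇒ [10, 20, 34, 51, 59, 66, 88, 105, 111, 148]

Pooled cuts: [10, 20, 29, 34, 51, 59, 66, 74, 88, 96, 105, 111, 126, 139, 148]

Fragment lengths:
  [0,10): 10 bp
  [10,20): 10 bp
  [20,29): 9 bp
  [29,34): 5 bp
  [34,51): 17 bp
  [51,59): 8 bp
  [59,66): 7 bp
  [66,74): 8 bp
  [74,88): 14 bp
  [88,96): 8 bp
  [96,105): 9 bp
  [105,111): 6 bp
  [111,126): 15 bp
  [126,139): 13 bp
  [139,148): 9 bp
  [148,149): 1 bp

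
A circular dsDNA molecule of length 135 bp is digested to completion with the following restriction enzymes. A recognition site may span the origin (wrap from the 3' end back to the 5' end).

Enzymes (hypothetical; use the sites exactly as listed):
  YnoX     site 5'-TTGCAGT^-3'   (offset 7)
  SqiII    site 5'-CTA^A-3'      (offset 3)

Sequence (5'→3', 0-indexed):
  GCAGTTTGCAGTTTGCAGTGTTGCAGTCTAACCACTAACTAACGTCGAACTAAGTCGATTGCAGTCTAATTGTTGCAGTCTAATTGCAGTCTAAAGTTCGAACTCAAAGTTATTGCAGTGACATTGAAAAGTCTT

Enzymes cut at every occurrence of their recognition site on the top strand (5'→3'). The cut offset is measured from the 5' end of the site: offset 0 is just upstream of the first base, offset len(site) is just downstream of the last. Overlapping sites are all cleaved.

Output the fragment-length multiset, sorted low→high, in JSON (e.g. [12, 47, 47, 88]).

Per-enzyme occurrences:
  YnoX TTGCAGT/7: at [5, 12, 20, 58, 72, 83, 112, 133] ⇒ [5, 12, 19, 27, 65, 79, 90, 119]
  SqiII CTAA/3: at [27, 34, 38, 49, 65, 79, 90] ⇒ [30, 37, 41, 52, 68, 82, 93]

All cut coordinates (distinct, sorted): [5, 12, 19, 27, 30, 37, 41, 52, 65, 68, 79, 82, 90, 93, 119]

Fragment lengths:
  5→12: 7 bp
  12→19: 7 bp
  19→27: 8 bp
  27→30: 3 bp
  30→37: 7 bp
  37→41: 4 bp
  41→52: 11 bp
  52→65: 13 bp
  65→68: 3 bp
  68→79: 11 bp
  79→82: 3 bp
  82→90: 8 bp
  90→93: 3 bp
  93→119: 26 bp
  119→5 (wrap): 135-119+5 = 21 bp

[3,3,3,3,4,7,7,7,8,8,11,11,13,21,26]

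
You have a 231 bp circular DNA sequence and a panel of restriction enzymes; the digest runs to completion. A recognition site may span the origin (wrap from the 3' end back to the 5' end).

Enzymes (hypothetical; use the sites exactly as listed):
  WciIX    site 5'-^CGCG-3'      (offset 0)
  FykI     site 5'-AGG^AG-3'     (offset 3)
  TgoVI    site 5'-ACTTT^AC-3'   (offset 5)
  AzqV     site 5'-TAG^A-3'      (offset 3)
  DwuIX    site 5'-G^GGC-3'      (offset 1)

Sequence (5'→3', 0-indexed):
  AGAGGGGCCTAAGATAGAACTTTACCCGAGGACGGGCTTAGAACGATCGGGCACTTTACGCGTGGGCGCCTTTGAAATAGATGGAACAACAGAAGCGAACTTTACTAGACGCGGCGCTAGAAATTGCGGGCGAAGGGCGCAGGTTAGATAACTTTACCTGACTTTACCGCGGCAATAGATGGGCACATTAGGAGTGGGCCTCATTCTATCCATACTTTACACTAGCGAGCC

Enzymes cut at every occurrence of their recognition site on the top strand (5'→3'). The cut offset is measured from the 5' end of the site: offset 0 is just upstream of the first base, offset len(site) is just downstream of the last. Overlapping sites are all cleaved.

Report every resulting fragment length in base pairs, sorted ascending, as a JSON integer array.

[1,1,2,3,4,5,6,6,7,7,8,8,8,8,10,11,11,11,11,12,12,16,18,22,23]

Site scan:
  WciIX CGCG/0: at [58, 109, 167] ⇒ [58, 109, 167]
  FykI AGGAG/3: at [189] ⇒ [192]
  TgoVI ACTTTAC/5: at [18, 52, 98, 150, 160, 213] ⇒ [23, 57, 103, 155, 165, 218]
  AzqV TAGA/3: at [14, 38, 77, 105, 117, 144, 175] ⇒ [17, 41, 80, 108, 120, 147, 178]
  DwuIX GGGC/1: at [4, 33, 48, 63, 127, 134, 180, 195] ⇒ [5, 34, 49, 64, 128, 135, 181, 196]

Pooled cuts: [5, 17, 23, 34, 41, 49, 57, 58, 64, 80, 103, 108, 109, 120, 128, 135, 147, 155, 165, 167, 178, 181, 192, 196, 218]

Fragment lengths:
  5→17: 12 bp
  17→23: 6 bp
  23→34: 11 bp
  34→41: 7 bp
  41→49: 8 bp
  49→57: 8 bp
  57→58: 1 bp
  58→64: 6 bp
  64→80: 16 bp
  80→103: 23 bp
  103→108: 5 bp
  108→109: 1 bp
  109→120: 11 bp
  120→128: 8 bp
  128→135: 7 bp
  135→147: 12 bp
  147→155: 8 bp
  155→165: 10 bp
  165→167: 2 bp
  167→178: 11 bp
  178→181: 3 bp
  181→192: 11 bp
  192→196: 4 bp
  196→218: 22 bp
  218→5 (wrap): 231-218+5 = 18 bp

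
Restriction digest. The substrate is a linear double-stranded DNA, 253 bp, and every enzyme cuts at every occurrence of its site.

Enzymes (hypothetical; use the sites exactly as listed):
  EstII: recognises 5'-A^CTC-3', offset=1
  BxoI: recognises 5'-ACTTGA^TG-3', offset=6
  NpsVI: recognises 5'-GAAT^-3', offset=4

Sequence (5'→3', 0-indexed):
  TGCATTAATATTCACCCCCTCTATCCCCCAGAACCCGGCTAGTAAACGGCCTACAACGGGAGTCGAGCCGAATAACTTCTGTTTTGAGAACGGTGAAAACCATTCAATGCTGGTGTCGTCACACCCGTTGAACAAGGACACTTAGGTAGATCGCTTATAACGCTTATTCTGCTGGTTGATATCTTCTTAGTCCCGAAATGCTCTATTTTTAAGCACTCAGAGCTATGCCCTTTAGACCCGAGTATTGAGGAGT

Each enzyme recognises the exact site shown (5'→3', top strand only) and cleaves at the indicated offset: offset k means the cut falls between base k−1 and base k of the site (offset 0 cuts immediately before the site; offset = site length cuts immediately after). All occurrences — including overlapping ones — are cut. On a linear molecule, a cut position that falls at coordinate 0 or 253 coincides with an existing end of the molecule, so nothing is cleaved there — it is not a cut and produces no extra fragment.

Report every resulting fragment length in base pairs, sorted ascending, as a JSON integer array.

[38,73,142]

Site scan:
  EstII ACTC/1: at [214] ⇒ [215]
  BxoI (ACTTGATG, off=6): no sites
  NpsVI GAAT/4: at [69] ⇒ [73]

All cut coordinates (distinct, sorted): [73, 215]

Fragment lengths:
  [0,73): 73 bp
  [73,215): 142 bp
  [215,253): 38 bp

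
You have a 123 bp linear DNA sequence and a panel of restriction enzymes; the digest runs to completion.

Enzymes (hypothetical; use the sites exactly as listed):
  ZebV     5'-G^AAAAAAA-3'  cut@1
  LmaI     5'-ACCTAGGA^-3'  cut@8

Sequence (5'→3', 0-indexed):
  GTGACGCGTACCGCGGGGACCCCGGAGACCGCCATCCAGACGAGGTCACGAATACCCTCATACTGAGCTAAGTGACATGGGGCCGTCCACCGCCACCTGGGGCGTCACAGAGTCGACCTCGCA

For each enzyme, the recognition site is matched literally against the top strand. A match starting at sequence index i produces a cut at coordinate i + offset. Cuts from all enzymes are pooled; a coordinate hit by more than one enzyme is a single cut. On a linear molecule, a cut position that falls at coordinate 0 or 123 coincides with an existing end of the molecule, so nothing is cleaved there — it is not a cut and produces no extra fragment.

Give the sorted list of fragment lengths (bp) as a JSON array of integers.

[123]

Scan for sites:
  ZebV (GAAAAAAA, off=1): no sites
  LmaI (ACCTAGGA, off=8): no sites

Pooled cuts: ∅

Fragment lengths:
  no cuts → one linear fragment of 123 bp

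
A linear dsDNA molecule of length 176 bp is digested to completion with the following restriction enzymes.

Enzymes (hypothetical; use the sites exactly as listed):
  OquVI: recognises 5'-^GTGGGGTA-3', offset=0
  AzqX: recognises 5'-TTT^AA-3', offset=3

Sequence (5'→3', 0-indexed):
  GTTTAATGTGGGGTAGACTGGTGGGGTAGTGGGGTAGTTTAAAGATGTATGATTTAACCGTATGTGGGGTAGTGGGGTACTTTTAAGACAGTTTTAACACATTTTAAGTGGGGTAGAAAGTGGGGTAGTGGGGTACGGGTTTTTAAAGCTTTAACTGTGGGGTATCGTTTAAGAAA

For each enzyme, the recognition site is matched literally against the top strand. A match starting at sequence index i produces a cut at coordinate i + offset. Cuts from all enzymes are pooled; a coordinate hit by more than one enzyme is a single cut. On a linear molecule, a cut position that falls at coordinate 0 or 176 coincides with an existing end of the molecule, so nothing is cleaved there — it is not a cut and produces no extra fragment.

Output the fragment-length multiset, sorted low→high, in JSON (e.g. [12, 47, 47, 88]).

Scan for sites:
  OquVI GTGGGGTA/0: at [7, 20, 28, 63, 71, 107, 119, 127, 156] ⇒ [7, 20, 28, 63, 71, 107, 119, 127, 156]
  AzqX TTTAA/3: at [1, 37, 52, 81, 92, 102, 141, 149, 167] ⇒ [4, 40, 55, 84, 95, 105, 144, 152, 170]

Pooled cuts: [4, 7, 20, 28, 40, 55, 63, 71, 84, 95, 105, 107, 119, 127, 144, 152, 156, 170]

Fragment lengths:
  [0,4): 4 bp
  [4,7): 3 bp
  [7,20): 13 bp
  [20,28): 8 bp
  [28,40): 12 bp
  [40,55): 15 bp
  [55,63): 8 bp
  [63,71): 8 bp
  [71,84): 13 bp
  [84,95): 11 bp
  [95,105): 10 bp
  [105,107): 2 bp
  [107,119): 12 bp
  [119,127): 8 bp
  [127,144): 17 bp
  [144,152): 8 bp
  [152,156): 4 bp
  [156,170): 14 bp
  [170,176): 6 bp

[2,3,4,4,6,8,8,8,8,8,10,11,12,12,13,13,14,15,17]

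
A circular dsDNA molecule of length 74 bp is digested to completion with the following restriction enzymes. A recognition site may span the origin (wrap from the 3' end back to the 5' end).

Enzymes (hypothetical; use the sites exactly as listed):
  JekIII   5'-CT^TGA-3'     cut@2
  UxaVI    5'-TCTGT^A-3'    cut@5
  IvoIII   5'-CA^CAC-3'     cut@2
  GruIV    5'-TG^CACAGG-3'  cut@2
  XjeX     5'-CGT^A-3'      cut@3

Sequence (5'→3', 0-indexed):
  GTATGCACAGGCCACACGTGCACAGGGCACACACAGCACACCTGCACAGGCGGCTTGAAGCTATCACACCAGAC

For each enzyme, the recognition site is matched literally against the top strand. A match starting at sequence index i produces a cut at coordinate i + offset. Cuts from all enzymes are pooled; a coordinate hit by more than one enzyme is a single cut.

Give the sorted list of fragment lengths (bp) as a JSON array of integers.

[2,3,6,6,7,9,9,10,11,11]

Site scan:
  JekIII CTTGA/2: at [53] ⇒ [55]
  UxaVI (TCTGTA, off=5): no sites
  IvoIII CACAC/2: at [12, 27, 29, 36, 64] ⇒ [14, 29, 31, 38, 66]
  GruIV TGCACAGG/2: at [3, 18, 42] ⇒ [5, 20, 44]
  XjeX CGTA/3: at [73] ⇒ [2]

All cut coordinates (distinct, sorted): [2, 5, 14, 20, 29, 31, 38, 44, 55, 66]

Fragment lengths:
  2→5: 3 bp
  5→14: 9 bp
  14→20: 6 bp
  20→29: 9 bp
  29→31: 2 bp
  31→38: 7 bp
  38→44: 6 bp
  44→55: 11 bp
  55→66: 11 bp
  66→2 (wrap): 74-66+2 = 10 bp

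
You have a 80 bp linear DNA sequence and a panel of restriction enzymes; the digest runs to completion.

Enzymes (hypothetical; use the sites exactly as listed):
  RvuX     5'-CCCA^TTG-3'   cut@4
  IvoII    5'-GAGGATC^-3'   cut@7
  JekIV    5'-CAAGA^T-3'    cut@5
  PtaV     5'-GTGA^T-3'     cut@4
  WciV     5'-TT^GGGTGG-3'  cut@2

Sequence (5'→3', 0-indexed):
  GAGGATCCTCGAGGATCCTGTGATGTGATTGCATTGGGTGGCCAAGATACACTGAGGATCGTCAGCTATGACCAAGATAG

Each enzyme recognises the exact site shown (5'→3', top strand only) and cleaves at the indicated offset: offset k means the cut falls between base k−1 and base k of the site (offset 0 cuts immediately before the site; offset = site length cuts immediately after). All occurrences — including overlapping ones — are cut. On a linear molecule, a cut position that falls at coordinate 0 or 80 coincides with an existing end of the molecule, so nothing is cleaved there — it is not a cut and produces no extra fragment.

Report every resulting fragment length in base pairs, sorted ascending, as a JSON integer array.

[3,5,6,7,7,10,12,13,17]

Scan for sites:
  RvuX (CCCATTG, off=4): no sites
  IvoII (GAGGATC, off=7): starts [0, 10, 53] → cuts [7, 17, 60]
  JekIV (CAAGAT, off=5): starts [42, 72] → cuts [47, 77]
  PtaV (GTGAT, off=4): starts [19, 24] → cuts [23, 28]
  WciV (TTGGGTGG, off=2): starts [33] → cuts [35]

Pooled cuts: [7, 17, 23, 28, 35, 47, 60, 77]

Fragment lengths:
  [0,7): 7 bp
  [7,17): 10 bp
  [17,23): 6 bp
  [23,28): 5 bp
  [28,35): 7 bp
  [35,47): 12 bp
  [47,60): 13 bp
  [60,77): 17 bp
  [77,80): 3 bp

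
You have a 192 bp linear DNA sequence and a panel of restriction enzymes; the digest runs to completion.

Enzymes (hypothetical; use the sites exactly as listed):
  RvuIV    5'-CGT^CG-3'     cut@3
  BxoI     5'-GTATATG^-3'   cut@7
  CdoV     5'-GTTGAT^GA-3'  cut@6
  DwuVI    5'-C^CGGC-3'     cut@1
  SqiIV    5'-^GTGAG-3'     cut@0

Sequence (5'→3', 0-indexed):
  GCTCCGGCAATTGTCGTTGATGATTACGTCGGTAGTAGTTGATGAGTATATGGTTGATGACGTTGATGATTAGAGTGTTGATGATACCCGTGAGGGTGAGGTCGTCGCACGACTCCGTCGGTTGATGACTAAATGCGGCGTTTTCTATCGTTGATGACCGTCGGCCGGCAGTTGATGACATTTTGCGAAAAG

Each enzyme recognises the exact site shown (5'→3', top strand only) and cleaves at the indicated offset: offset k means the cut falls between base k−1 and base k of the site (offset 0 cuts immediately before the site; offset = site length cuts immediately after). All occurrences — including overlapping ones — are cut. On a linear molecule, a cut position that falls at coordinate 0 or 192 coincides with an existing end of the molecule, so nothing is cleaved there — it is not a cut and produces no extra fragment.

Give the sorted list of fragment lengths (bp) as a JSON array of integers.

[4,4,6,6,6,7,8,8,9,9,10,11,13,14,15,16,17,29]

Site scan:
  RvuIV (CGTCG, off=3): starts [26, 102, 115, 158] → cuts [29, 105, 118, 161]
  BxoI (GTATATG, off=7): starts [45] → cuts [52]
  CdoV (GTTGATGA, off=6): starts [15, 37, 52, 61, 76, 120, 149, 170] → cuts [21, 43, 58, 67, 82, 126, 155, 176]
  DwuVI (CCGGC, off=1): starts [3, 164] → cuts [4, 165]
  SqiIV (GTGAG, off=0): starts [89, 95] → cuts [89, 95]

All cut coordinates (distinct, sorted): [4, 21, 29, 43, 52, 58, 67, 82, 89, 95, 105, 118, 126, 155, 161, 165, 176]

Fragments:
  [0,4): 4 bp
  [4,21): 17 bp
  [21,29): 8 bp
  [29,43): 14 bp
  [43,52): 9 bp
  [52,58): 6 bp
  [58,67): 9 bp
  [67,82): 15 bp
  [82,89): 7 bp
  [89,95): 6 bp
  [95,105): 10 bp
  [105,118): 13 bp
  [118,126): 8 bp
  [126,155): 29 bp
  [155,161): 6 bp
  [161,165): 4 bp
  [165,176): 11 bp
  [176,192): 16 bp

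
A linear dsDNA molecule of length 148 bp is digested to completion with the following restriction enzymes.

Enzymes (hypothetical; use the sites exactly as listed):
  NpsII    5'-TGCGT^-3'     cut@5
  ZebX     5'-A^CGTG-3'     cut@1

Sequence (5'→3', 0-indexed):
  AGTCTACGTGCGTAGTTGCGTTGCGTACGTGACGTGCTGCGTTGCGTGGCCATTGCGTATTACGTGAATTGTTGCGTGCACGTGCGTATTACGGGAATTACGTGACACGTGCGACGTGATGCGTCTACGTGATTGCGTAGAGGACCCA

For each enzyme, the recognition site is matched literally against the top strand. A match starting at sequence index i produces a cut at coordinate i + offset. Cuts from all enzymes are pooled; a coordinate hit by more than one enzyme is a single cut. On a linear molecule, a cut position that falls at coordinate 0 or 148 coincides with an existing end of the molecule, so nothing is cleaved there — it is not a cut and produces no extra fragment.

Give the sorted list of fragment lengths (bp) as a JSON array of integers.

Scan for sites:
  NpsII TGCGT/5: at [8, 16, 21, 37, 42, 53, 72, 82, 119, 133] ⇒ [13, 21, 26, 42, 47, 58, 77, 87, 124, 138]
  ZebX ACGTG/1: at [5, 26, 31, 61, 79, 99, 106, 113, 126] ⇒ [6, 27, 32, 62, 80, 100, 107, 114, 127]

Pooled cuts: [6, 13, 21, 26, 27, 32, 42, 47, 58, 62, 77, 80, 87, 100, 107, 114, 124, 127, 138]

Fragments:
  [0,6): 6 bp
  [6,13): 7 bp
  [13,21): 8 bp
  [21,26): 5 bp
  [26,27): 1 bp
  [27,32): 5 bp
  [32,42): 10 bp
  [42,47): 5 bp
  [47,58): 11 bp
  [58,62): 4 bp
  [62,77): 15 bp
  [77,80): 3 bp
  [80,87): 7 bp
  [87,100): 13 bp
  [100,107): 7 bp
  [107,114): 7 bp
  [114,124): 10 bp
  [124,127): 3 bp
  [127,138): 11 bp
  [138,148): 10 bp

[1,3,3,4,5,5,5,6,7,7,7,7,8,10,10,10,11,11,13,15]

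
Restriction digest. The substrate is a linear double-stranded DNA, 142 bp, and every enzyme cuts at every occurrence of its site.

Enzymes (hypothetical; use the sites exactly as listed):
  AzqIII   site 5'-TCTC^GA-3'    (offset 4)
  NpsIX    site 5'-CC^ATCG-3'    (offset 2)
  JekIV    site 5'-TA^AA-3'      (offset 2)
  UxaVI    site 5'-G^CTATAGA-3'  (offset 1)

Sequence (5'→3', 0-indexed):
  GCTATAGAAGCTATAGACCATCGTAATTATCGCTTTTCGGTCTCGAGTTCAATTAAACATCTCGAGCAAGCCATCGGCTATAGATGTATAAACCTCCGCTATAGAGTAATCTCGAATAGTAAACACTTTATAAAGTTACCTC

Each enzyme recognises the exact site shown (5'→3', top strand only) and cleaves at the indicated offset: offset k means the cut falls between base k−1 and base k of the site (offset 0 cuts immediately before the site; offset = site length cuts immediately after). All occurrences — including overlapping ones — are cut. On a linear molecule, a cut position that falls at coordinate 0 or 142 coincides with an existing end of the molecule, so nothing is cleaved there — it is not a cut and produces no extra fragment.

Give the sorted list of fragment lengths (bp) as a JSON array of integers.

[1,5,8,8,8,9,9,9,10,11,11,13,15,25]

Scan for sites:
  AzqIII TCTCGA/4: at [40, 59, 109] ⇒ [44, 63, 113]
  NpsIX CCATCG/2: at [17, 70] ⇒ [19, 72]
  JekIV TAAA/2: at [53, 88, 119, 130] ⇒ [55, 90, 121, 132]
  UxaVI GCTATAGA/1: at [0, 9, 76, 97] ⇒ [1, 10, 77, 98]

All cut coordinates (distinct, sorted): [1, 10, 19, 44, 55, 63, 72, 77, 90, 98, 113, 121, 132]

Fragment lengths:
  [0,1): 1 bp
  [1,10): 9 bp
  [10,19): 9 bp
  [19,44): 25 bp
  [44,55): 11 bp
  [55,63): 8 bp
  [63,72): 9 bp
  [72,77): 5 bp
  [77,90): 13 bp
  [90,98): 8 bp
  [98,113): 15 bp
  [113,121): 8 bp
  [121,132): 11 bp
  [132,142): 10 bp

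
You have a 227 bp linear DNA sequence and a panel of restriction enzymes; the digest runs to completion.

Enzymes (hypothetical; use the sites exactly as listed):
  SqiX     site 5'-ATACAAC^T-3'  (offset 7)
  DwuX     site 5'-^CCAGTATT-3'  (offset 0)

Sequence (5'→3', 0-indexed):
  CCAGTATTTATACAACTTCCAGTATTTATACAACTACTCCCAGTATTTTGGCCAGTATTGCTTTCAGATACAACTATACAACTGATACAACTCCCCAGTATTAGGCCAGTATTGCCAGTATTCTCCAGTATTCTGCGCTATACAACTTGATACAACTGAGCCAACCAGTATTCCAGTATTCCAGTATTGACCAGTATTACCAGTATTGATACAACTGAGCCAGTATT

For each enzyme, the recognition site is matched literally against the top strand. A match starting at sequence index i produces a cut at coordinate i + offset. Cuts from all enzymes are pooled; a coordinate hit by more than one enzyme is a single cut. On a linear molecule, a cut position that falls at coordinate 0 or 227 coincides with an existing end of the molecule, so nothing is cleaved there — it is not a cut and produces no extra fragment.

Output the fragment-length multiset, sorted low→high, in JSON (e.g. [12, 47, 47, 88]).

[2,3,4,5,8,8,8,8,8,9,9,9,10,10,10,11,12,16,16,16,22,23]

Scan for sites:
  SqiX ATACAACT/7: at [9, 27, 67, 75, 84, 139, 149, 208] ⇒ [16, 34, 74, 82, 91, 146, 156, 215]
  DwuX CCAGTATT/0: at [0, 18, 39, 51, 94, 105, 114, 124, 164, 172, 180, 190, 199, 219] ⇒ [18, 39, 51, 94, 105, 114, 124, 164, 172, 180, 190, 199, 219] (position 0 is a terminus of the linear molecule — no cut)

Pooled cuts: [16, 18, 34, 39, 51, 74, 82, 91, 94, 105, 114, 124, 146, 156, 164, 172, 180, 190, 199, 215, 219]

Fragment lengths:
  [0,16): 16 bp
  [16,18): 2 bp
  [18,34): 16 bp
  [34,39): 5 bp
  [39,51): 12 bp
  [51,74): 23 bp
  [74,82): 8 bp
  [82,91): 9 bp
  [91,94): 3 bp
  [94,105): 11 bp
  [105,114): 9 bp
  [114,124): 10 bp
  [124,146): 22 bp
  [146,156): 10 bp
  [156,164): 8 bp
  [164,172): 8 bp
  [172,180): 8 bp
  [180,190): 10 bp
  [190,199): 9 bp
  [199,215): 16 bp
  [215,219): 4 bp
  [219,227): 8 bp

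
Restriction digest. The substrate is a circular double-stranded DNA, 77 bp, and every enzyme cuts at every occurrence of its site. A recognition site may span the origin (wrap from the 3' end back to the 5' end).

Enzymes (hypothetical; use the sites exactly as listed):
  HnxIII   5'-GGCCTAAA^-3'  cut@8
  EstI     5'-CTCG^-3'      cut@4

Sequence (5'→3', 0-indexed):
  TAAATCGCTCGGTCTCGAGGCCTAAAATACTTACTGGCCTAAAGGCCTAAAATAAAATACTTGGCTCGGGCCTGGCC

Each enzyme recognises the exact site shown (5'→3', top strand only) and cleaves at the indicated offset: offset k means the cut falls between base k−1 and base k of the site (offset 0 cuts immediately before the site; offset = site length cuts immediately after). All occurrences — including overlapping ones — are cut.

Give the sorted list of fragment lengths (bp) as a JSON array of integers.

[6,7,8,9,13,17,17]

Scan for sites:
  HnxIII (GGCCTAAA, off=8): starts [18, 35, 43, 73] → cuts [4, 26, 43, 51]
  EstI (CTCG, off=4): starts [7, 13, 64] → cuts [11, 17, 68]

All cut coordinates (distinct, sorted): [4, 11, 17, 26, 43, 51, 68]

Fragment lengths:
  4→11: 7 bp
  11→17: 6 bp
  17→26: 9 bp
  26→43: 17 bp
  43→51: 8 bp
  51→68: 17 bp
  68→4 (wrap): 77-68+4 = 13 bp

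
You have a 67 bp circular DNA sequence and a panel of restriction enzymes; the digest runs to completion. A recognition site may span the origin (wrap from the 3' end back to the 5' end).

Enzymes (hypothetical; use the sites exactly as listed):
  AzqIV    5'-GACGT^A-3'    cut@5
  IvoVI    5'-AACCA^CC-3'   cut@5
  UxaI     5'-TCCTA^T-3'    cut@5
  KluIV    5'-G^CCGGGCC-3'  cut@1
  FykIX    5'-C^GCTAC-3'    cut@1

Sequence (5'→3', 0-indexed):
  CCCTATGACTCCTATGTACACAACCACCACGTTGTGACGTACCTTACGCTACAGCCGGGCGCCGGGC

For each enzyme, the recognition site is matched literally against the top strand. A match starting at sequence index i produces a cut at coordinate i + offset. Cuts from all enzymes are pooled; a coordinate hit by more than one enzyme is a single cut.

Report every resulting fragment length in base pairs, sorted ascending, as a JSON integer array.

[7,12,14,14,20]

Scan for sites:
  AzqIV (GACGTA, off=5): starts [35] → cuts [40]
  IvoVI (AACCACC, off=5): starts [21] → cuts [26]
  UxaI (TCCTAT, off=5): starts [9] → cuts [14]
  KluIV (GCCGGGCC, off=1): starts [60] → cuts [61]
  FykIX (CGCTAC, off=1): starts [46] → cuts [47]

All cut coordinates (distinct, sorted): [14, 26, 40, 47, 61]

Fragments:
  14→26: 12 bp
  26→40: 14 bp
  40→47: 7 bp
  47→61: 14 bp
  61→14 (wrap): 67-61+14 = 20 bp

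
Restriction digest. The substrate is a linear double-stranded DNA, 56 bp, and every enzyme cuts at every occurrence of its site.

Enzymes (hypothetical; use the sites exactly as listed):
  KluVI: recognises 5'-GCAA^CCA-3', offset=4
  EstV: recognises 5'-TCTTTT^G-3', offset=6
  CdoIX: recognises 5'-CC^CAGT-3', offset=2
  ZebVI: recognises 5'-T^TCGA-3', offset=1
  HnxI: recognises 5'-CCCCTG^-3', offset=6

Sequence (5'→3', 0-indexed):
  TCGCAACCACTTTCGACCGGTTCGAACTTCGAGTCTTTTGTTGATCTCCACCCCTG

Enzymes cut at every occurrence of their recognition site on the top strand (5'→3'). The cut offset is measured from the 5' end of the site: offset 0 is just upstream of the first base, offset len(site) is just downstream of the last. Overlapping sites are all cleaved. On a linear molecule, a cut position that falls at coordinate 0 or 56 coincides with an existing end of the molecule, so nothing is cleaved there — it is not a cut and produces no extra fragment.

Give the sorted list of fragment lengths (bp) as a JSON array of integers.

Scan for sites:
  KluVI (GCAACCA, off=4): starts [2] → cuts [6]
  EstV (TCTTTTG, off=6): starts [33] → cuts [39]
  CdoIX (CCCAGT, off=2): no sites
  ZebVI (TTCGA, off=1): starts [11, 20, 27] → cuts [12, 21, 28]
  HnxI (CCCCTG, off=6): starts [50] → cuts [] (position 56 is a terminus of the linear molecule — no cut)

Pooled cuts: [6, 12, 21, 28, 39]

Fragment lengths:
  [0,6): 6 bp
  [6,12): 6 bp
  [12,21): 9 bp
  [21,28): 7 bp
  [28,39): 11 bp
  [39,56): 17 bp

[6,6,7,9,11,17]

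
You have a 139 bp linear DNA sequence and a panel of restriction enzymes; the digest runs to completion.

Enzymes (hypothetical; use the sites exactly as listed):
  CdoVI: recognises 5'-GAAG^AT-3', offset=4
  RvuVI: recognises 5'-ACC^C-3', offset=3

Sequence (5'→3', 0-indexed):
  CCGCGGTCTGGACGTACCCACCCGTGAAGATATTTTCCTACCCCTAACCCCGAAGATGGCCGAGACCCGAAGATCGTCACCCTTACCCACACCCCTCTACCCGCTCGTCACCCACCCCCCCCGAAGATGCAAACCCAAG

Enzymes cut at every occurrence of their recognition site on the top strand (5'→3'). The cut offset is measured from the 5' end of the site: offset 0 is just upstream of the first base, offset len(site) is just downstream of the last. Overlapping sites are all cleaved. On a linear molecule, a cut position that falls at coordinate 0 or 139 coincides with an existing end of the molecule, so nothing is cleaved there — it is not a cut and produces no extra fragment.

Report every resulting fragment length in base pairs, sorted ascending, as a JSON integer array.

Per-enzyme occurrences:
  CdoVI GAAGAT/4: at [25, 51, 68, 122] ⇒ [29, 55, 72, 126]
  RvuVI ACCC/3: at [15, 19, 39, 46, 64, 78, 84, 90, 98, 109, 113, 132] ⇒ [18, 22, 42, 49, 67, 81, 87, 93, 101, 112, 116, 135]

All cut coordinates (distinct, sorted): [18, 22, 29, 42, 49, 55, 67, 72, 81, 87, 93, 101, 112, 116, 126, 135]

Fragment lengths:
  [0,18): 18 bp
  [18,22): 4 bp
  [22,29): 7 bp
  [29,42): 13 bp
  [42,49): 7 bp
  [49,55): 6 bp
  [55,67): 12 bp
  [67,72): 5 bp
  [72,81): 9 bp
  [81,87): 6 bp
  [87,93): 6 bp
  [93,101): 8 bp
  [101,112): 11 bp
  [112,116): 4 bp
  [116,126): 10 bp
  [126,135): 9 bp
  [135,139): 4 bp

[4,4,4,5,6,6,6,7,7,8,9,9,10,11,12,13,18]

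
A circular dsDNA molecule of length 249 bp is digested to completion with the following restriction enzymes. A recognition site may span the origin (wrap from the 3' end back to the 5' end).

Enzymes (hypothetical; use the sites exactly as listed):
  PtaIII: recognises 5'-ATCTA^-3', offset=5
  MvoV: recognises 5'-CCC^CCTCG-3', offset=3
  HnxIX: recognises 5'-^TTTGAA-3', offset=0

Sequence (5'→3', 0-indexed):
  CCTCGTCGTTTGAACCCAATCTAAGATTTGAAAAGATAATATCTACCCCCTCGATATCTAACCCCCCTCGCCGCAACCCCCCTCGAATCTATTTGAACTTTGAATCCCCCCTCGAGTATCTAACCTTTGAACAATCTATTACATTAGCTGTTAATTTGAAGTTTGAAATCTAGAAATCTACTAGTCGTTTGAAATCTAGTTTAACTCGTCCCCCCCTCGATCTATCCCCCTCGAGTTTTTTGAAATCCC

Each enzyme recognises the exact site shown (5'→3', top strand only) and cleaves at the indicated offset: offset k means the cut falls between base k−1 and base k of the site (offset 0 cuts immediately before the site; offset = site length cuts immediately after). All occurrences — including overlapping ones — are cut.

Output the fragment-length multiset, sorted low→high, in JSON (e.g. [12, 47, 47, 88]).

Scan for sites:
  PtaIII (ATCTA, off=5): starts [18, 40, 55, 86, 117, 133, 167, 175, 193, 219] → cuts [23, 45, 60, 91, 122, 138, 172, 180, 198, 224]
  MvoV (CCCCCTCG, off=3): starts [45, 62, 77, 106, 211, 225, 246] → cuts [0, 48, 65, 80, 109, 214, 228]
  HnxIX (TTTGAA, off=0): starts [8, 26, 91, 98, 125, 154, 161, 187, 238] → cuts [8, 26, 91, 98, 125, 154, 161, 187, 238]

All cut coordinates (distinct, sorted): [0, 8, 23, 26, 45, 48, 60, 65, 80, 91, 98, 109, 122, 125, 138, 154, 161, 172, 180, 187, 198, 214, 224, 228, 238]

Fragment lengths:
  0→8: 8 bp
  8→23: 15 bp
  23→26: 3 bp
  26→45: 19 bp
  45→48: 3 bp
  48→60: 12 bp
  60→65: 5 bp
  65→80: 15 bp
  80→91: 11 bp
  91→98: 7 bp
  98→109: 11 bp
  109→122: 13 bp
  122→125: 3 bp
  125→138: 13 bp
  138→154: 16 bp
  154→161: 7 bp
  161→172: 11 bp
  172→180: 8 bp
  180→187: 7 bp
  187→198: 11 bp
  198→214: 16 bp
  214→224: 10 bp
  224→228: 4 bp
  228→238: 10 bp
  238→0 (wrap): 249-238+0 = 11 bp

[3,3,3,4,5,7,7,7,8,8,10,10,11,11,11,11,11,12,13,13,15,15,16,16,19]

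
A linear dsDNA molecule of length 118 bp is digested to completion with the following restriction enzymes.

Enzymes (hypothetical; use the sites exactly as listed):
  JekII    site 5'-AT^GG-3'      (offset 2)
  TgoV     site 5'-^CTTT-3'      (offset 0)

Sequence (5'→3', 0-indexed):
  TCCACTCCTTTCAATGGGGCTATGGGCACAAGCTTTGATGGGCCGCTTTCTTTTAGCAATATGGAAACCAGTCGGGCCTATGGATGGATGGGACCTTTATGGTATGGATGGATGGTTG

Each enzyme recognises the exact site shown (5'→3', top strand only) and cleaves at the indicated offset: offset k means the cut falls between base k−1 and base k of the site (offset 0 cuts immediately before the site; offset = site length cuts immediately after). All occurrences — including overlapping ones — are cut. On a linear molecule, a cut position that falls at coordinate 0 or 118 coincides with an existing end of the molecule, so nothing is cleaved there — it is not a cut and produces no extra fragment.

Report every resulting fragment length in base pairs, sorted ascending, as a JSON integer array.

Site scan:
  JekII ATGG/2: at [13, 21, 37, 60, 79, 83, 87, 98, 103, 107, 111] ⇒ [15, 23, 39, 62, 81, 85, 89, 100, 105, 109, 113]
  TgoV CTTT/0: at [7, 32, 45, 49, 94] ⇒ [7, 32, 45, 49, 94]

All cut coordinates (distinct, sorted): [7, 15, 23, 32, 39, 45, 49, 62, 81, 85, 89, 94, 100, 105, 109, 113]

Fragment lengths:
  [0,7): 7 bp
  [7,15): 8 bp
  [15,23): 8 bp
  [23,32): 9 bp
  [32,39): 7 bp
  [39,45): 6 bp
  [45,49): 4 bp
  [49,62): 13 bp
  [62,81): 19 bp
  [81,85): 4 bp
  [85,89): 4 bp
  [89,94): 5 bp
  [94,100): 6 bp
  [100,105): 5 bp
  [105,109): 4 bp
  [109,113): 4 bp
  [113,118): 5 bp

[4,4,4,4,4,5,5,5,6,6,7,7,8,8,9,13,19]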